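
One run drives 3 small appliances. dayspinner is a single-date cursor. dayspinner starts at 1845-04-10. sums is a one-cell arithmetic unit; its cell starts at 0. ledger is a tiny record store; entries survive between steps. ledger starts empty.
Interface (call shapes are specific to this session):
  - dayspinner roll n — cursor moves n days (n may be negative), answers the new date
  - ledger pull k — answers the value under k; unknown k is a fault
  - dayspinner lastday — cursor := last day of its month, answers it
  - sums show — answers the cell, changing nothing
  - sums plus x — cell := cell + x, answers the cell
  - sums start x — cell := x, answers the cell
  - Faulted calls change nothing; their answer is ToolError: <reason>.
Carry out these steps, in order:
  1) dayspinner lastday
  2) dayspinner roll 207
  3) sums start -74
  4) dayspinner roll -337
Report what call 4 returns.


Answer: 1844-12-21

Derivation:
→ dayspinner lastday()
← 1845-04-30
→ dayspinner roll(n: 207)
← 1845-11-23
→ sums start(x: -74)
← -74
→ dayspinner roll(n: -337)
← 1844-12-21


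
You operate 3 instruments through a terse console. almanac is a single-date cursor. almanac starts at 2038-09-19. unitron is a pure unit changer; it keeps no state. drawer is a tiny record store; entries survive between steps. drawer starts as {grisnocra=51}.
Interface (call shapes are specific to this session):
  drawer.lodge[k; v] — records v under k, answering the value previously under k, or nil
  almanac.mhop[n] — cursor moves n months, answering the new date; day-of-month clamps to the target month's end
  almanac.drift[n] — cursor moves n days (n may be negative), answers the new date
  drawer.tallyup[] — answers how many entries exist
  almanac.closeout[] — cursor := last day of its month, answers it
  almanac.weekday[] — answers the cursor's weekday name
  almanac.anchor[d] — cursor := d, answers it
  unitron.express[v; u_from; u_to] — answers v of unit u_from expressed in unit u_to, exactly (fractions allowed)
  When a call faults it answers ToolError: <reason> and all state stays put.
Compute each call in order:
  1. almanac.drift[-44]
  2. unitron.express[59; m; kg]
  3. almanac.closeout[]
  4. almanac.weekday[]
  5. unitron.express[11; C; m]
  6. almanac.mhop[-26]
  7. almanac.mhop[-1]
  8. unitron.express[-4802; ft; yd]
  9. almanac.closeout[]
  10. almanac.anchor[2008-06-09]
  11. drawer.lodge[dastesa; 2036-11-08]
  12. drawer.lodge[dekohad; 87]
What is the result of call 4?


Answer: Tuesday

Derivation:
Invoking drift with n: -44, yielding 2038-08-06.
I invoke express with v: 59, u_from: m, u_to: kg, and get ToolError: incompatible units.
Next I call closeout, → 2038-08-31.
Using weekday: Tuesday.
Next I call express with v: 11, u_from: C, u_to: m, which returns ToolError: incompatible units.
Then mhop with n: -26: 2036-06-30.
I use mhop with n: -1, yielding 2036-05-30.
Using express with v: -4802, u_from: ft, u_to: yd, which returns -4802/3.
Calling closeout, and observe 2036-05-31.
I try anchor with d: 2008-06-09, giving 2008-06-09.
Invoking lodge with k: dastesa, v: 2036-11-08, and get nil.
I invoke lodge with k: dekohad, v: 87, yielding nil.


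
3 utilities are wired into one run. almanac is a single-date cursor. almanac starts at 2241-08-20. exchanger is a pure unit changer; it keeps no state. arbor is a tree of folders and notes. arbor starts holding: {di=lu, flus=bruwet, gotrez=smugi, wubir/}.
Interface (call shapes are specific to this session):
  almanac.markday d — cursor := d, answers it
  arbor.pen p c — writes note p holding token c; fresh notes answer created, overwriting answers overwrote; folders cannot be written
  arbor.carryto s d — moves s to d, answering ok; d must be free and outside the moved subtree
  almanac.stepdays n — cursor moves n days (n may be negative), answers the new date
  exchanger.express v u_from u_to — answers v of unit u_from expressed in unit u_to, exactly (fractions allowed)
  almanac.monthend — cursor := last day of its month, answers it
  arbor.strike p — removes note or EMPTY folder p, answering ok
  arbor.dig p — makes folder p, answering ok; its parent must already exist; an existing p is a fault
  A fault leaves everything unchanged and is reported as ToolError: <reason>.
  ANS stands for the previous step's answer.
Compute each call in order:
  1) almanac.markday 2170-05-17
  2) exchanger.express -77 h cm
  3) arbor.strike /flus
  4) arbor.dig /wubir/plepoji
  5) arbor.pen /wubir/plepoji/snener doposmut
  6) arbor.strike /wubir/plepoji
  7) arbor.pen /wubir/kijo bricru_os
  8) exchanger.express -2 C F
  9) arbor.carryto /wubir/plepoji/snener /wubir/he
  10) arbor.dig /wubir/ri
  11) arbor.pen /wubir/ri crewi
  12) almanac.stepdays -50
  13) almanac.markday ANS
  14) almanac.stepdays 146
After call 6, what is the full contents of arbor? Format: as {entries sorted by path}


$ almanac.markday 2170-05-17
  2170-05-17
$ exchanger.express -77 h cm
  ToolError: incompatible units
$ arbor.strike /flus
  ok
$ arbor.dig /wubir/plepoji
  ok
$ arbor.pen /wubir/plepoji/snener doposmut
  created
$ arbor.strike /wubir/plepoji
  ToolError: not empty
$ arbor.pen /wubir/kijo bricru_os
  created
$ exchanger.express -2 C F
  142/5
$ arbor.carryto /wubir/plepoji/snener /wubir/he
  ok
$ arbor.dig /wubir/ri
  ok
$ arbor.pen /wubir/ri crewi
  ToolError: is a directory
$ almanac.stepdays -50
  2170-03-28
$ almanac.markday ANS
  2170-03-28
$ almanac.stepdays 146
  2170-08-21

Answer: {di=lu, gotrez=smugi, wubir/, wubir/plepoji/, wubir/plepoji/snener=doposmut}


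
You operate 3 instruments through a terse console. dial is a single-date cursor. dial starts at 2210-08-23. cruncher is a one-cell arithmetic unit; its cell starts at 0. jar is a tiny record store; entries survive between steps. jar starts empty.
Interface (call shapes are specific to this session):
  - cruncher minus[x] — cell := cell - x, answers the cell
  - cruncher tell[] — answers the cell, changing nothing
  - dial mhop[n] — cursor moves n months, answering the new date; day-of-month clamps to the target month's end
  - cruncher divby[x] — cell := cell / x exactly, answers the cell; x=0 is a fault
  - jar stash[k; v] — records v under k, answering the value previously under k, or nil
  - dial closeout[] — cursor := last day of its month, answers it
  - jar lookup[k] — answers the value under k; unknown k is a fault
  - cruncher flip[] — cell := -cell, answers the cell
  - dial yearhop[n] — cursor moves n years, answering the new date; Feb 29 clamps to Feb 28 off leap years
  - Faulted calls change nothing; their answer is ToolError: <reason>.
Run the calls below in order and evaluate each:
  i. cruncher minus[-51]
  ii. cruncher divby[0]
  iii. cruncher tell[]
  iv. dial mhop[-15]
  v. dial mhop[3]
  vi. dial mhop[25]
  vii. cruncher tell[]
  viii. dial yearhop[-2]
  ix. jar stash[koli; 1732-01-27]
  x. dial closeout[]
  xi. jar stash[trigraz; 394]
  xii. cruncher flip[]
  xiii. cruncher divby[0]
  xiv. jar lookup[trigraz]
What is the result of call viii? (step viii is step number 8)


Answer: 2209-09-23

Derivation:
Step: cruncher minus[x→-51]
Result: 51
Step: cruncher divby[x→0]
Result: ToolError: division by zero
Step: cruncher tell[]
Result: 51
Step: dial mhop[n→-15]
Result: 2209-05-23
Step: dial mhop[n→3]
Result: 2209-08-23
Step: dial mhop[n→25]
Result: 2211-09-23
Step: cruncher tell[]
Result: 51
Step: dial yearhop[n→-2]
Result: 2209-09-23
Step: jar stash[k→koli; v→1732-01-27]
Result: nil
Step: dial closeout[]
Result: 2209-09-30
Step: jar stash[k→trigraz; v→394]
Result: nil
Step: cruncher flip[]
Result: -51
Step: cruncher divby[x→0]
Result: ToolError: division by zero
Step: jar lookup[k→trigraz]
Result: 394


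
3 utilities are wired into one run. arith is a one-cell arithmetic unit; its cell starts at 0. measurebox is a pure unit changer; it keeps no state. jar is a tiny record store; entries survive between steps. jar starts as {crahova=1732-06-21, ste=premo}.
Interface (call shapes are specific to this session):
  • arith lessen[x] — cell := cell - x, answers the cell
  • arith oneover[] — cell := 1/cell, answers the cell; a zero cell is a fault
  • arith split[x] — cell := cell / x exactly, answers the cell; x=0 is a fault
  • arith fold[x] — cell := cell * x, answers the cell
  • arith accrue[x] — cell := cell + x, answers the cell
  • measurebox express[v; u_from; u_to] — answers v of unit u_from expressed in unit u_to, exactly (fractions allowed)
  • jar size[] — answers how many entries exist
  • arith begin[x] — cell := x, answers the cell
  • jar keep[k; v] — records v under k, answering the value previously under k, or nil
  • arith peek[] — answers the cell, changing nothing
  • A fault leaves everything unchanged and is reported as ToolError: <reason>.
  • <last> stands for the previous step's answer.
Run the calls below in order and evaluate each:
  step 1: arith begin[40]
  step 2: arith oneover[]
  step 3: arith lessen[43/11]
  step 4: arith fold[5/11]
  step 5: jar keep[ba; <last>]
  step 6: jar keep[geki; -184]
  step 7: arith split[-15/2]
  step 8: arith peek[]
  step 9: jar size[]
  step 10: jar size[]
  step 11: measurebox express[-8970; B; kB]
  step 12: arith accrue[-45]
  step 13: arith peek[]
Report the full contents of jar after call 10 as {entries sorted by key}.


Answer: {ba=-1709/968, crahova=1732-06-21, geki=-184, ste=premo}

Derivation:
% arith begin x→40
:: 40
% arith oneover
:: 1/40
% arith lessen x→43/11
:: -1709/440
% arith fold x→5/11
:: -1709/968
% jar keep k→ba v→<last>
:: nil
% jar keep k→geki v→-184
:: nil
% arith split x→-15/2
:: 1709/7260
% arith peek
:: 1709/7260
% jar size
:: 4
% jar size
:: 4
% measurebox express v→-8970 u_from→B u_to→kB
:: -897/100
% arith accrue x→-45
:: -324991/7260
% arith peek
:: -324991/7260


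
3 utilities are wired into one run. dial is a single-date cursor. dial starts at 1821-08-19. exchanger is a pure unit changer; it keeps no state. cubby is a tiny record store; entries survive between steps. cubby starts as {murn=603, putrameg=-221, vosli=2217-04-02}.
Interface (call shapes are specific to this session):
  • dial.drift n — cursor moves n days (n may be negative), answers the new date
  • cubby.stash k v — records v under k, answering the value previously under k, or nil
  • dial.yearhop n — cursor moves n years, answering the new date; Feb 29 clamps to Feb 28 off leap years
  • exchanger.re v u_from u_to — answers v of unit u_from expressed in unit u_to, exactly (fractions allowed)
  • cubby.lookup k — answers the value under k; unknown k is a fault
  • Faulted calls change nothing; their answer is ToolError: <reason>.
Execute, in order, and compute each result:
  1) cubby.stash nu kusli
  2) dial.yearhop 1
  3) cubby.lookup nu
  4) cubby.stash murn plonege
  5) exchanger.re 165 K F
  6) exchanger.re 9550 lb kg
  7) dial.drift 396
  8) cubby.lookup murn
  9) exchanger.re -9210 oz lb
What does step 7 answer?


Answer: 1823-09-19

Derivation:
-- 1. cubby.stash(k=nu, v=kusli) : nil
-- 2. dial.yearhop(n=1) : 1822-08-19
-- 3. cubby.lookup(k=nu) : kusli
-- 4. cubby.stash(k=murn, v=plonege) : 603
-- 5. exchanger.re(v=165, u_from=K, u_to=F) : -16267/100
-- 6. exchanger.re(v=9550, u_from=lb, u_to=kg) : 8663614267/2000000
-- 7. dial.drift(n=396) : 1823-09-19
-- 8. cubby.lookup(k=murn) : plonege
-- 9. exchanger.re(v=-9210, u_from=oz, u_to=lb) : -4605/8


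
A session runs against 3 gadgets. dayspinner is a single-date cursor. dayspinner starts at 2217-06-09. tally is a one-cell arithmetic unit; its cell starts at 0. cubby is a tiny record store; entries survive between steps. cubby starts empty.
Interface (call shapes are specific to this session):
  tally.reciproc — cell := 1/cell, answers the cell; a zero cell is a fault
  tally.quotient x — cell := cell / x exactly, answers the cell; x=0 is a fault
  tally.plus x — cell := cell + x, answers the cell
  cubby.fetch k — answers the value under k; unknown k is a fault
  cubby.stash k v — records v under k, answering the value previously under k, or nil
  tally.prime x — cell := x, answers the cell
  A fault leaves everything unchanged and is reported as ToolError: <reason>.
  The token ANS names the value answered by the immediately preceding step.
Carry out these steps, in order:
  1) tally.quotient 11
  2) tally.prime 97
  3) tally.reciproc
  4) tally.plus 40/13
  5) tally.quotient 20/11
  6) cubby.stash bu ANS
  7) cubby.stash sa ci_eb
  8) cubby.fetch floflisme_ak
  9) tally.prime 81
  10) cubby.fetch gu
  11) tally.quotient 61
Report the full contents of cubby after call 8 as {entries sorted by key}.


$ tally.quotient x: 11
= 0
$ tally.prime x: 97
= 97
$ tally.reciproc
= 1/97
$ tally.plus x: 40/13
= 3893/1261
$ tally.quotient x: 20/11
= 42823/25220
$ cubby.stash k: bu v: ANS
= nil
$ cubby.stash k: sa v: ci_eb
= nil
$ cubby.fetch k: floflisme_ak
= ToolError: no such key floflisme_ak
$ tally.prime x: 81
= 81
$ cubby.fetch k: gu
= ToolError: no such key gu
$ tally.quotient x: 61
= 81/61

Answer: {bu=42823/25220, sa=ci_eb}


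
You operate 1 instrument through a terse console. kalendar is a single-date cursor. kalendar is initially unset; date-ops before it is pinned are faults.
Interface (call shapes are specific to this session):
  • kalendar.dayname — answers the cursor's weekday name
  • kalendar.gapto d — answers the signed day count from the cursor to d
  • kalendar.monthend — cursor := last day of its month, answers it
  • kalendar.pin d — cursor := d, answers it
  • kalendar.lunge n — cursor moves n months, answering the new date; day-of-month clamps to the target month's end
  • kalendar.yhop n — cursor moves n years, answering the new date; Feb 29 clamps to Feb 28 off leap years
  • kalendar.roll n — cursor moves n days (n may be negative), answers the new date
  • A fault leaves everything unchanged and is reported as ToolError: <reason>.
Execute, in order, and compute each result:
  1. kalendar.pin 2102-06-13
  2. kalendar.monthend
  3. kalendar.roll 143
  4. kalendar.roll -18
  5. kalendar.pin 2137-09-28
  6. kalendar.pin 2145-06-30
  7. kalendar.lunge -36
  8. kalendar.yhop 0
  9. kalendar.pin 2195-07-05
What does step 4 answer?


! pin(d='2102-06-13') == 2102-06-13
! monthend() == 2102-06-30
! roll(n='143') == 2102-11-20
! roll(n='-18') == 2102-11-02
! pin(d='2137-09-28') == 2137-09-28
! pin(d='2145-06-30') == 2145-06-30
! lunge(n='-36') == 2142-06-30
! yhop(n='0') == 2142-06-30
! pin(d='2195-07-05') == 2195-07-05

Answer: 2102-11-02


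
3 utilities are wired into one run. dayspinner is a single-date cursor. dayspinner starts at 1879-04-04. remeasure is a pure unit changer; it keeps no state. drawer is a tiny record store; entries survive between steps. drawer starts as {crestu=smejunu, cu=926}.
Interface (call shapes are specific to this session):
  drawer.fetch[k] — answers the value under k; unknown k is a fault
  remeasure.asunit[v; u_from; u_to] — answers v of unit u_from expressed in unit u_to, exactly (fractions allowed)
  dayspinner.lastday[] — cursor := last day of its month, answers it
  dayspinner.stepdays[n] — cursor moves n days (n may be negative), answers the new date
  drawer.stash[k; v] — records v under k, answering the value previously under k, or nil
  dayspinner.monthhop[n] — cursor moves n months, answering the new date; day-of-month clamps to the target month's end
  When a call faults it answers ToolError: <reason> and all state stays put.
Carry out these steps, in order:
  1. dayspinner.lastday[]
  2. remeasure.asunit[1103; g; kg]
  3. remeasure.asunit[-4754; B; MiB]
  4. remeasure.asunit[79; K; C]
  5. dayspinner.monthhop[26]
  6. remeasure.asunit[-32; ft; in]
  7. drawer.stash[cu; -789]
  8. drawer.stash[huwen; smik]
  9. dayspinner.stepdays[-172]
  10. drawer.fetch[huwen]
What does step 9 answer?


Answer: 1881-01-09

Derivation:
CALL dayspinner.lastday[]
RET  1879-04-30
CALL remeasure.asunit[1103; g; kg]
RET  1103/1000
CALL remeasure.asunit[-4754; B; MiB]
RET  -2377/524288
CALL remeasure.asunit[79; K; C]
RET  -3883/20
CALL dayspinner.monthhop[26]
RET  1881-06-30
CALL remeasure.asunit[-32; ft; in]
RET  -384
CALL drawer.stash[cu; -789]
RET  926
CALL drawer.stash[huwen; smik]
RET  nil
CALL dayspinner.stepdays[-172]
RET  1881-01-09
CALL drawer.fetch[huwen]
RET  smik


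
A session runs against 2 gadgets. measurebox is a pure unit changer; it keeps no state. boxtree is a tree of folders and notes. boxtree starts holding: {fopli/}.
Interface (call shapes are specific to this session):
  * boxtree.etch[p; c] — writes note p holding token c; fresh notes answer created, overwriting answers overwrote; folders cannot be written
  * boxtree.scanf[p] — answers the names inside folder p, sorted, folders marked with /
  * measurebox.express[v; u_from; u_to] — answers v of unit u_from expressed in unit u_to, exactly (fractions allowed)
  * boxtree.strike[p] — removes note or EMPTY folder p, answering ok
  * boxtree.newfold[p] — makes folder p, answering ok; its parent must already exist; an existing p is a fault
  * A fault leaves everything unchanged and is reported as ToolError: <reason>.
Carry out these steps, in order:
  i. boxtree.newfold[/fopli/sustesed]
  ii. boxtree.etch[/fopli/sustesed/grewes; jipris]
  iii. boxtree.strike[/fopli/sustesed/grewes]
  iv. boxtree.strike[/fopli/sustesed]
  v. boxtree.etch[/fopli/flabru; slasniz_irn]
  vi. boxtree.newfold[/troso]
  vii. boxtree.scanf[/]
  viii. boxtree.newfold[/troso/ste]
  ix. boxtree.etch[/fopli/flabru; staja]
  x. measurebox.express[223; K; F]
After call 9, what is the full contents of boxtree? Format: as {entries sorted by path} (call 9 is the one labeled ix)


[in] newfold p=/fopli/sustesed
  ok
[in] etch p=/fopli/sustesed/grewes c=jipris
  created
[in] strike p=/fopli/sustesed/grewes
  ok
[in] strike p=/fopli/sustesed
  ok
[in] etch p=/fopli/flabru c=slasniz_irn
  created
[in] newfold p=/troso
  ok
[in] scanf p=/
  [fopli/, troso/]
[in] newfold p=/troso/ste
  ok
[in] etch p=/fopli/flabru c=staja
  overwrote
[in] express v=223 u_from=K u_to=F
  -5827/100

Answer: {fopli/, fopli/flabru=staja, troso/, troso/ste/}


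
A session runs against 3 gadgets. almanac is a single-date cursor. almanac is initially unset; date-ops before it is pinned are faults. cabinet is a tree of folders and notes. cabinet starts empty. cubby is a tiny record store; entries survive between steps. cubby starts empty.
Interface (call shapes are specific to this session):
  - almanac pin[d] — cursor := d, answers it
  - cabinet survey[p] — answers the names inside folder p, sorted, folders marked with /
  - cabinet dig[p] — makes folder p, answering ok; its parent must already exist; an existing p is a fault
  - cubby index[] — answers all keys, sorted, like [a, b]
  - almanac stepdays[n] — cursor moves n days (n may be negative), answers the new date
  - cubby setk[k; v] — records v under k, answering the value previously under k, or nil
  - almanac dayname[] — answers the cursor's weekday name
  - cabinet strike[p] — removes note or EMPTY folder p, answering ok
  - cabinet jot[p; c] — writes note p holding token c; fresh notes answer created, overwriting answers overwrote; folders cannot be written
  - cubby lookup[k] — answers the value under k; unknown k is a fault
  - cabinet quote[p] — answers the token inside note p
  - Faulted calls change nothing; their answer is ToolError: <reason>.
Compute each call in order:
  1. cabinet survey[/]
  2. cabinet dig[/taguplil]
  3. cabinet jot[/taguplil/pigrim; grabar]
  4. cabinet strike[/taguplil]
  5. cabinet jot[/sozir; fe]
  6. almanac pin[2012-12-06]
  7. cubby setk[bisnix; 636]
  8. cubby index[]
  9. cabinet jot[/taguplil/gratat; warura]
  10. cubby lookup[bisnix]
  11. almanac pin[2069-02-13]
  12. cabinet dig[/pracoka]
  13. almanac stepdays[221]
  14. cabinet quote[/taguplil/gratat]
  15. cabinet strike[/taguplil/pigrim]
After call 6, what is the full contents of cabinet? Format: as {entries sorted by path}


I try cabinet survey passing p→/, — result: [].
Now I run cabinet dig passing p→/taguplil, and see ok.
Using cabinet jot passing p→/taguplil/pigrim, c→grabar, and get created.
Calling cabinet strike passing p→/taguplil, giving ToolError: not empty.
I run cabinet jot passing p→/sozir, c→fe, which returns created.
Next I call almanac pin passing d→2012-12-06: 2012-12-06.
Using cubby setk passing k→bisnix, v→636, and see nil.
I use cubby index, and see [bisnix].
Next I call cabinet jot passing p→/taguplil/gratat, c→warura, yielding created.
Now I run cubby lookup passing k→bisnix, which returns 636.
I invoke almanac pin passing d→2069-02-13, → 2069-02-13.
Now I run cabinet dig passing p→/pracoka, which returns ok.
I call almanac stepdays passing n→221: 2069-09-22.
I use cabinet quote passing p→/taguplil/gratat, yielding warura.
I run cabinet strike passing p→/taguplil/pigrim, → ok.

Answer: {sozir=fe, taguplil/, taguplil/pigrim=grabar}


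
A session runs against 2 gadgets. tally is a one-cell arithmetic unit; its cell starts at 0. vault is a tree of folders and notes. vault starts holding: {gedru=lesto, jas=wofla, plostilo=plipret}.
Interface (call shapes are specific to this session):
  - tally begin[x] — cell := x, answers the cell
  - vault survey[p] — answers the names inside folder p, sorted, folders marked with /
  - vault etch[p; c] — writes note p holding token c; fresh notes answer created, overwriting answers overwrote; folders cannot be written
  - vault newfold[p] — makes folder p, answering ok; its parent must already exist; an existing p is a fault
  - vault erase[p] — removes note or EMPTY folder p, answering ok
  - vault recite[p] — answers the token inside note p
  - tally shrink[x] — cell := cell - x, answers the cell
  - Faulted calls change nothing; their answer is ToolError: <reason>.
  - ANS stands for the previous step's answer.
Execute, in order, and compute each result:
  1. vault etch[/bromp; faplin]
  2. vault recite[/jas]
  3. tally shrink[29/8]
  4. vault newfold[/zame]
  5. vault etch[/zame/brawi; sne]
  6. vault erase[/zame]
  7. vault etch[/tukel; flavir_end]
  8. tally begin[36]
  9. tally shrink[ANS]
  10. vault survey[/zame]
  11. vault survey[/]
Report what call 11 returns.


Answer: [bromp, gedru, jas, plostilo, tukel, zame/]

Derivation:
Act: vault etch[p→/bromp; c→faplin]
Obs: created
Act: vault recite[p→/jas]
Obs: wofla
Act: tally shrink[x→29/8]
Obs: -29/8
Act: vault newfold[p→/zame]
Obs: ok
Act: vault etch[p→/zame/brawi; c→sne]
Obs: created
Act: vault erase[p→/zame]
Obs: ToolError: not empty
Act: vault etch[p→/tukel; c→flavir_end]
Obs: created
Act: tally begin[x→36]
Obs: 36
Act: tally shrink[x→ANS]
Obs: 0
Act: vault survey[p→/zame]
Obs: [brawi]
Act: vault survey[p→/]
Obs: [bromp, gedru, jas, plostilo, tukel, zame/]


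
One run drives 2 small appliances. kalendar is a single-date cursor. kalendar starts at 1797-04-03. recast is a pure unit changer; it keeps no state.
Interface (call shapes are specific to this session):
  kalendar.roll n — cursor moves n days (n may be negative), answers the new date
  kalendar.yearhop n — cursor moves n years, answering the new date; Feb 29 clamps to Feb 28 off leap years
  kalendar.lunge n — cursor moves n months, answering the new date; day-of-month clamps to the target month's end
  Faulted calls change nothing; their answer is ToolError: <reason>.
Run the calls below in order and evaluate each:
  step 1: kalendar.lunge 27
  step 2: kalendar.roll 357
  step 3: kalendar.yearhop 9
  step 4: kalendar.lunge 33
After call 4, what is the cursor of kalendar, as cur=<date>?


I try kalendar.lunge(n='27'), which returns 1799-07-03.
I use kalendar.roll(n='357'), yielding 1800-06-25.
I run kalendar.yearhop(n='9'), which returns 1809-06-25.
Then kalendar.lunge(n='33'), → 1812-03-25.

Answer: cur=1812-03-25


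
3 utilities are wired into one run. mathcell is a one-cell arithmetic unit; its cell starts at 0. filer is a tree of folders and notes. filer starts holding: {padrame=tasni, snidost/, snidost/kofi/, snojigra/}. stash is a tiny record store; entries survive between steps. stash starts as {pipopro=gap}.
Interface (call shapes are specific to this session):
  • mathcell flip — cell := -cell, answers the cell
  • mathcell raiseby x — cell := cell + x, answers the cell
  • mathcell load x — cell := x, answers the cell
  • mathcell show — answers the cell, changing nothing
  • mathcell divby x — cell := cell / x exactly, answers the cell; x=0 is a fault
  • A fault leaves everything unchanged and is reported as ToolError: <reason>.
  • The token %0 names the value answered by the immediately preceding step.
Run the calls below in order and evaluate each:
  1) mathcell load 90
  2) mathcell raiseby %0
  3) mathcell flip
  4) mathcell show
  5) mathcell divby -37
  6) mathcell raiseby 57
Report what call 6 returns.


→ mathcell load(90)
← 90
→ mathcell raiseby(%0)
← 180
→ mathcell flip()
← -180
→ mathcell show()
← -180
→ mathcell divby(-37)
← 180/37
→ mathcell raiseby(57)
← 2289/37

Answer: 2289/37


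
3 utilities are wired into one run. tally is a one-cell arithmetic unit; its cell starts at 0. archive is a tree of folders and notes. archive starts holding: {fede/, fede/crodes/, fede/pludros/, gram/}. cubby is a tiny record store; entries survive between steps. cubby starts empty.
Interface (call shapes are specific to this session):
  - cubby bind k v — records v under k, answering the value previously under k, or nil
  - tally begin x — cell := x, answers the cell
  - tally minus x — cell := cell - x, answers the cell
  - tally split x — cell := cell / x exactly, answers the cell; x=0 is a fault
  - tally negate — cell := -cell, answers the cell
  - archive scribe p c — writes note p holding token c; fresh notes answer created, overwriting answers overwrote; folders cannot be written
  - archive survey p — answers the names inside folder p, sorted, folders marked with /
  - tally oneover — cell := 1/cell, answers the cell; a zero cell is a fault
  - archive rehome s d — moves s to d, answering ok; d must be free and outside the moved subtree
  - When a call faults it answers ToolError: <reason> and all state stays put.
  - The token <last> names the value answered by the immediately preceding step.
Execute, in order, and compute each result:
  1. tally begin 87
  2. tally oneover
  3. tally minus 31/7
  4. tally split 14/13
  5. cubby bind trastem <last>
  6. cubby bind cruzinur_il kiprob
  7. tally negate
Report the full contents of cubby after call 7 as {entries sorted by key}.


Do: tally begin[x→87]
See: 87
Do: tally oneover[]
See: 1/87
Do: tally minus[x→31/7]
See: -2690/609
Do: tally split[x→14/13]
See: -17485/4263
Do: cubby bind[k→trastem; v→<last>]
See: nil
Do: cubby bind[k→cruzinur_il; v→kiprob]
See: nil
Do: tally negate[]
See: 17485/4263

Answer: {cruzinur_il=kiprob, trastem=-17485/4263}


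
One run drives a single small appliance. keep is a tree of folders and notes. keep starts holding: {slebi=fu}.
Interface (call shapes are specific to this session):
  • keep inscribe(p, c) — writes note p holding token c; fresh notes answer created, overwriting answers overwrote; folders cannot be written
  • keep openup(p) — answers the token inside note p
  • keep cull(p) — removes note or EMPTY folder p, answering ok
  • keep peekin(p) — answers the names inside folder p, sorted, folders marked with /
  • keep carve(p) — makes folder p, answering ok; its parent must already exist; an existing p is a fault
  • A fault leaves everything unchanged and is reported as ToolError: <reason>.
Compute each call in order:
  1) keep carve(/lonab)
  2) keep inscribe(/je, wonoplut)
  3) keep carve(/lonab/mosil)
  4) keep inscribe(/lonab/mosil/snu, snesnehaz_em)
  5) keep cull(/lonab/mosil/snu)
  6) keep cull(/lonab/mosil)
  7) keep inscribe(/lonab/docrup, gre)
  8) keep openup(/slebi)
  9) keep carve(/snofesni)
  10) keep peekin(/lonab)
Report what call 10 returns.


Answer: [docrup]

Derivation:
$ keep carve p='/lonab'
:: ok
$ keep inscribe p='/je' c='wonoplut'
:: created
$ keep carve p='/lonab/mosil'
:: ok
$ keep inscribe p='/lonab/mosil/snu' c='snesnehaz_em'
:: created
$ keep cull p='/lonab/mosil/snu'
:: ok
$ keep cull p='/lonab/mosil'
:: ok
$ keep inscribe p='/lonab/docrup' c='gre'
:: created
$ keep openup p='/slebi'
:: fu
$ keep carve p='/snofesni'
:: ok
$ keep peekin p='/lonab'
:: [docrup]


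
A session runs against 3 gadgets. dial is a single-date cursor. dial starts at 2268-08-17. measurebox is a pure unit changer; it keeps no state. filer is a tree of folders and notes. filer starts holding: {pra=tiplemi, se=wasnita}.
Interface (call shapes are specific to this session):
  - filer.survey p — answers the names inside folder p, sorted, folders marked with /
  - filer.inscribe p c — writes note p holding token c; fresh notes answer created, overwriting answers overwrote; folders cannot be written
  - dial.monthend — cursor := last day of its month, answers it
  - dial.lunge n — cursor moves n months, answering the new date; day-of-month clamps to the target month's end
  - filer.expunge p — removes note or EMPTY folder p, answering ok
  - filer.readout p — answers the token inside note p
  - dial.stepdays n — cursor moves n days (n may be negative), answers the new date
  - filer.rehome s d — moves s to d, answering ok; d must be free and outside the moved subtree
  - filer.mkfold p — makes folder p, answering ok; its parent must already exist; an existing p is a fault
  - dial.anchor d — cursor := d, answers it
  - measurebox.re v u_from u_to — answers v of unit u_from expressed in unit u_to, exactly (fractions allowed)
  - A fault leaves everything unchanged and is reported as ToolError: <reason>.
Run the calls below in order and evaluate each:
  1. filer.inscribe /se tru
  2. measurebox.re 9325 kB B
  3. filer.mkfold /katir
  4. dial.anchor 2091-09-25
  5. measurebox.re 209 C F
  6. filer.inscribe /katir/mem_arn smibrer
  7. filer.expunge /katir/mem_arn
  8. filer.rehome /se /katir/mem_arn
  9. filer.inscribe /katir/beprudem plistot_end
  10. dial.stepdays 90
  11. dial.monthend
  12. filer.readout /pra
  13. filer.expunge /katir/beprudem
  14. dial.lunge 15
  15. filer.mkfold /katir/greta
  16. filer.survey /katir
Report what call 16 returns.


[in] inscribe p→/se c→tru
:: overwrote
[in] re v→9325 u_from→kB u_to→B
:: 9325000
[in] mkfold p→/katir
:: ok
[in] anchor d→2091-09-25
:: 2091-09-25
[in] re v→209 u_from→C u_to→F
:: 2041/5
[in] inscribe p→/katir/mem_arn c→smibrer
:: created
[in] expunge p→/katir/mem_arn
:: ok
[in] rehome s→/se d→/katir/mem_arn
:: ok
[in] inscribe p→/katir/beprudem c→plistot_end
:: created
[in] stepdays n→90
:: 2091-12-24
[in] monthend
:: 2091-12-31
[in] readout p→/pra
:: tiplemi
[in] expunge p→/katir/beprudem
:: ok
[in] lunge n→15
:: 2093-03-31
[in] mkfold p→/katir/greta
:: ok
[in] survey p→/katir
:: [greta/, mem_arn]

Answer: [greta/, mem_arn]


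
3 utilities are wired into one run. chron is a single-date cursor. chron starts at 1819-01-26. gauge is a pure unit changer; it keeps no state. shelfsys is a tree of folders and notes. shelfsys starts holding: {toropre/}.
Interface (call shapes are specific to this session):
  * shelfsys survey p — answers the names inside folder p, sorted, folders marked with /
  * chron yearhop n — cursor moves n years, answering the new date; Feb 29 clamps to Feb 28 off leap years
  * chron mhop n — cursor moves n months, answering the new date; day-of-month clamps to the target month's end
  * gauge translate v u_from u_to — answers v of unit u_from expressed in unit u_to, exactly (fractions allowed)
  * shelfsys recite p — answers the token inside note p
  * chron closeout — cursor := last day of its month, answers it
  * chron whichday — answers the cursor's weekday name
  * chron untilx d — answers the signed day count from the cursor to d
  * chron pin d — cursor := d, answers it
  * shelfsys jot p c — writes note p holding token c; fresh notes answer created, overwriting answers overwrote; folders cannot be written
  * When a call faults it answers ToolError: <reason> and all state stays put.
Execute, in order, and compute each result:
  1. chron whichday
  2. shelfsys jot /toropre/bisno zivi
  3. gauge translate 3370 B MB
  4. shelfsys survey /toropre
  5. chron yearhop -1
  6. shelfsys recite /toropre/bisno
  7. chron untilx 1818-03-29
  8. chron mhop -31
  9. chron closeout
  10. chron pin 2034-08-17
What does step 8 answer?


Calling chron whichday(), and get Tuesday.
Using shelfsys jot using /toropre/bisno, zivi, — result: created.
I run gauge translate using 3370, B, MB, giving 337/100000.
Invoking shelfsys survey using /toropre: [bisno].
Invoking chron yearhop using -1, — result: 1818-01-26.
Next I call shelfsys recite using /toropre/bisno: zivi.
I call chron untilx using 1818-03-29, and see 62.
I try chron mhop using -31, and observe 1815-06-26.
Using chron closeout(), and get 1815-06-30.
Then chron pin using 2034-08-17, and see 2034-08-17.

Answer: 1815-06-26


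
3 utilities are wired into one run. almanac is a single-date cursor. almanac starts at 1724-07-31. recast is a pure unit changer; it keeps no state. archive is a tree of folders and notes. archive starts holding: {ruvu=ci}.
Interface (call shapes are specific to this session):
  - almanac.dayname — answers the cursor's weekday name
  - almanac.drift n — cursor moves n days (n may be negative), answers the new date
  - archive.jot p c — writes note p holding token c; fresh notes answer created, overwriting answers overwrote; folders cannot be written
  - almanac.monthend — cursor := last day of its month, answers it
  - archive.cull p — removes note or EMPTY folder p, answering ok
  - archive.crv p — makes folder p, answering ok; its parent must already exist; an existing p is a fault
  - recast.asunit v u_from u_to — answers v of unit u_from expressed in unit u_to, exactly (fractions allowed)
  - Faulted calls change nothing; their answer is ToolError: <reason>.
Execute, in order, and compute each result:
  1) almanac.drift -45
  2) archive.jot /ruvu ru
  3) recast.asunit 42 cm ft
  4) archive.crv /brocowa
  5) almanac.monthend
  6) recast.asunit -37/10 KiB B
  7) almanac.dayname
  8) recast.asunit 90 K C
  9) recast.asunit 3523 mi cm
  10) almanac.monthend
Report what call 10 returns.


Answer: 1724-06-30

Derivation:
I call almanac.drift(n→-45), and observe 1724-06-16.
Invoking archive.jot(p→/ruvu, c→ru), — result: overwrote.
Calling recast.asunit(v→42, u_from→cm, u_to→ft): 175/127.
I use archive.crv(p→/brocowa), which returns ok.
I use almanac.monthend, and see 1724-06-30.
Now I run recast.asunit(v→-37/10, u_from→KiB, u_to→B), and get -18944/5.
Then almanac.dayname(), and see Friday.
I run recast.asunit(v→90, u_from→K, u_to→C), and observe -3663/20.
Calling recast.asunit(v→3523, u_from→mi, u_to→cm), and get 2834859456/5.
I invoke almanac.monthend, and observe 1724-06-30.


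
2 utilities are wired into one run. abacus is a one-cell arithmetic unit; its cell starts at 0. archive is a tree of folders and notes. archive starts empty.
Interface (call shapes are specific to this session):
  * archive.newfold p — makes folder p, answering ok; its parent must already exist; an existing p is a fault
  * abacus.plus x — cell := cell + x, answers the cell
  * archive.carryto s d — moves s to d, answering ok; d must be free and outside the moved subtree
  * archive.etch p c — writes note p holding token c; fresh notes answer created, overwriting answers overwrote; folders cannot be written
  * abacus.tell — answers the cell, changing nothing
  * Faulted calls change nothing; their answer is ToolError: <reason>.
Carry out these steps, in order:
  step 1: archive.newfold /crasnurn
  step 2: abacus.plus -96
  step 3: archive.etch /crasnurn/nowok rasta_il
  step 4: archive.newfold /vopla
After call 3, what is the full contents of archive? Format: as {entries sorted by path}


Answer: {crasnurn/, crasnurn/nowok=rasta_il}

Derivation:
==> newfold(/crasnurn)
<== ok
==> plus(-96)
<== -96
==> etch(/crasnurn/nowok, rasta_il)
<== created
==> newfold(/vopla)
<== ok


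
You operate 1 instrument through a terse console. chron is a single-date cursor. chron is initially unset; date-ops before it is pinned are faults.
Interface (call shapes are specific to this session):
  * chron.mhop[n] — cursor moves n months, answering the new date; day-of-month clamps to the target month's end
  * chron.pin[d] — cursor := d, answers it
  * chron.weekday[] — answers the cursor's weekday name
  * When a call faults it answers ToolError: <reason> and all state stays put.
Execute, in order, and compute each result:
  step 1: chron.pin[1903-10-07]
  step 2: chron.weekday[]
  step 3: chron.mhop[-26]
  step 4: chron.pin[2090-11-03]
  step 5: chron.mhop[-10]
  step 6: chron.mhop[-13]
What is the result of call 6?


Answer: 2088-12-03

Derivation:
% chron.pin d→1903-10-07
= 1903-10-07
% chron.weekday
= Wednesday
% chron.mhop n→-26
= 1901-08-07
% chron.pin d→2090-11-03
= 2090-11-03
% chron.mhop n→-10
= 2090-01-03
% chron.mhop n→-13
= 2088-12-03


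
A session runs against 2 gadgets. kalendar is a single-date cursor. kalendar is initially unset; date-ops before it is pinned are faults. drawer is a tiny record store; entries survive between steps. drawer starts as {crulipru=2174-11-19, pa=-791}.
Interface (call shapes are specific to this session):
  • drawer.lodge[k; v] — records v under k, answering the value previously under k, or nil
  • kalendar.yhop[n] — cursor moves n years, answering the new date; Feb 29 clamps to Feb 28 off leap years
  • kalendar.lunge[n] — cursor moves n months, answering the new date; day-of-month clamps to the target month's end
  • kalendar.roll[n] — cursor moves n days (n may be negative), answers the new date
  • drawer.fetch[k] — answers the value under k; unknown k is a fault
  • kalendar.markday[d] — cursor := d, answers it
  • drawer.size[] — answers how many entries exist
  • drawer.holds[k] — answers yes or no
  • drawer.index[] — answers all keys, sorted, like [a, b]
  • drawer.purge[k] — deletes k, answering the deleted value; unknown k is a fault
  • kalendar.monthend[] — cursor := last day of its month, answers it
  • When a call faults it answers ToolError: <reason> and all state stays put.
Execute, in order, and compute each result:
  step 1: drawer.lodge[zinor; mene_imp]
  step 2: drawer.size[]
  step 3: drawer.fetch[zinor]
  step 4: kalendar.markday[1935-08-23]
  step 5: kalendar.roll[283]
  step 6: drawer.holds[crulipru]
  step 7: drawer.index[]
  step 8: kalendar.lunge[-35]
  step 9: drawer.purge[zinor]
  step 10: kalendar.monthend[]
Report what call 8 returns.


Answer: 1933-07-01

Derivation:
// lodge(k='zinor', v='mene_imp') : nil
// size() : 3
// fetch(k='zinor') : mene_imp
// markday(d='1935-08-23') : 1935-08-23
// roll(n='283') : 1936-06-01
// holds(k='crulipru') : yes
// index() : [crulipru, pa, zinor]
// lunge(n='-35') : 1933-07-01
// purge(k='zinor') : mene_imp
// monthend() : 1933-07-31


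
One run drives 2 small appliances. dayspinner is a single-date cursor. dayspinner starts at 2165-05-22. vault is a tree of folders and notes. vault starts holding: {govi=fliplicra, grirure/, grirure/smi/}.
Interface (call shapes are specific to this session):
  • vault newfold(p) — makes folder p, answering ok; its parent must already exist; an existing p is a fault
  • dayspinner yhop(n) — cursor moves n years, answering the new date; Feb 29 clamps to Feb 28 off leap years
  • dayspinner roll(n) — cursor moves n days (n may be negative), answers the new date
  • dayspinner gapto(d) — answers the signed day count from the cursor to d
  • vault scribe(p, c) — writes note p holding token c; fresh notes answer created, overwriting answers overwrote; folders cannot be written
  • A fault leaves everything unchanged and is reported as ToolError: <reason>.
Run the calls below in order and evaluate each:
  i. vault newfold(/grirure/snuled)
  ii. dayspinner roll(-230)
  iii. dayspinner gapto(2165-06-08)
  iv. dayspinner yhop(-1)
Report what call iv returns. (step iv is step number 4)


Answer: 2163-10-04

Derivation:
>> vault newfold(p='/grirure/snuled')
<< ok
>> dayspinner roll(n='-230')
<< 2164-10-04
>> dayspinner gapto(d='2165-06-08')
<< 247
>> dayspinner yhop(n='-1')
<< 2163-10-04
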